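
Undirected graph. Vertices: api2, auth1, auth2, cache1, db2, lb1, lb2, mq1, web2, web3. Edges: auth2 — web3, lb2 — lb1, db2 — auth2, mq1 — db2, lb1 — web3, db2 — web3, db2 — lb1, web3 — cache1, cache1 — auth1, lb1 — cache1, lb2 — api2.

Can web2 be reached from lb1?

No

Explore from lb1.
Distance 1: reach cache1, db2, lb2, web3.
Distance 2: reach api2, auth1, auth2, mq1.
The search is exhausted without reaching web2; it lies in a different component.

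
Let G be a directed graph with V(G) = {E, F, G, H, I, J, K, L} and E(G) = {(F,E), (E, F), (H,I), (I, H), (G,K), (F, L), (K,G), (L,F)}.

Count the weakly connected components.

From E: component {E, F, L}.
From G: component {G, K}.
From H: component {H, I}.
From J: component {J}.
That's 4 components.

4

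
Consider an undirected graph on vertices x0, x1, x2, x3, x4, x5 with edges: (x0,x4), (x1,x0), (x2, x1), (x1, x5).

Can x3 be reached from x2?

Explore from x2.
Distance 1: reach x1.
Distance 2: reach x0, x5.
Distance 3: reach x4.
The search is exhausted without reaching x3; it lies in a different component.

No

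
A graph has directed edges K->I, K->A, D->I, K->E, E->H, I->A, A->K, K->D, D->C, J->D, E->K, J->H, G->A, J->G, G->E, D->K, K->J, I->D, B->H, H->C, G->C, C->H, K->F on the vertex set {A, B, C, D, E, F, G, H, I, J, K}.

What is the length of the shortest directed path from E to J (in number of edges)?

Distance 0: E.
Distance 1: H, K.
Distance 2: A, C, D, F, I, J — contains J.

2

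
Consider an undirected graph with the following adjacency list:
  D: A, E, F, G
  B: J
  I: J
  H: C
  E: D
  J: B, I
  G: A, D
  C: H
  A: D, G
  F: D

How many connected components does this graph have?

3

From A: component {A, D, E, F, G}.
From B: component {B, I, J}.
From C: component {C, H}.
That's 3 components.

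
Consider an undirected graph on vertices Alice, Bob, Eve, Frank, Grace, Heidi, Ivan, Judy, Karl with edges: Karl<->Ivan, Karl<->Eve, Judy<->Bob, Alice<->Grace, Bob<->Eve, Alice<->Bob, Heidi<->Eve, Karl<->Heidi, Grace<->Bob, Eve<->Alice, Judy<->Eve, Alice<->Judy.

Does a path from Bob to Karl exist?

Yes

Explore from Bob.
Distance 1: reach Alice, Eve, Grace, Judy.
Distance 2: reach Heidi, Karl.
Found Karl.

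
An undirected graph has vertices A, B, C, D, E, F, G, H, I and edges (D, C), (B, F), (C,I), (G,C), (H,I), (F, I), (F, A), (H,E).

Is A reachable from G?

Explore from G.
Distance 1: reach C.
Distance 2: reach D, I.
Distance 3: reach F, H.
Distance 4: reach A, B, E.
Found A.

Yes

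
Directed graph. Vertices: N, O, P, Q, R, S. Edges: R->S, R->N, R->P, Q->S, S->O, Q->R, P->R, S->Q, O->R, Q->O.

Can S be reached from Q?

Explore from Q.
Distance 1: reach O, R, S.
Found S.

Yes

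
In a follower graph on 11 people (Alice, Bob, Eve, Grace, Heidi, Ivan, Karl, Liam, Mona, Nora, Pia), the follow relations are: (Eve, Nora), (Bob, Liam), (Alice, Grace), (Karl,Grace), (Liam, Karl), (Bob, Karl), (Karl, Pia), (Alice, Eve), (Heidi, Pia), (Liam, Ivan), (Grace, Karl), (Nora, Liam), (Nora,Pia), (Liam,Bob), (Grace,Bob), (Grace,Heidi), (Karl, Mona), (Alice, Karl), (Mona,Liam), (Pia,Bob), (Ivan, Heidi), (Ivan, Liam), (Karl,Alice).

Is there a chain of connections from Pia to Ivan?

Yes

Explore from Pia.
Distance 1: reach Bob.
Distance 2: reach Karl, Liam.
Distance 3: reach Alice, Grace, Ivan, Mona.
Found Ivan.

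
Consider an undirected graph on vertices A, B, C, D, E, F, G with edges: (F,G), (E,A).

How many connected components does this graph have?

5

From A: component {A, E}.
From B: component {B}.
From C: component {C}.
From D: component {D}.
From F: component {F, G}.
That's 5 components.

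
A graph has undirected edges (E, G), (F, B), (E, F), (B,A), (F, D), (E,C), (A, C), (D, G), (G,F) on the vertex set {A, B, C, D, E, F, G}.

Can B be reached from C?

Explore from C.
Distance 1: reach A, E.
Distance 2: reach B, F, G.
Found B.

Yes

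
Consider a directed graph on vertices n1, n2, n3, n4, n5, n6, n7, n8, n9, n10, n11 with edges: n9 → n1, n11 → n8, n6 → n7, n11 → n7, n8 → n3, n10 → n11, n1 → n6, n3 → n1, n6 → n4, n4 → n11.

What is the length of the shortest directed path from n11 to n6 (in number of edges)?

4

Distance 0: n11.
Distance 1: n7, n8.
Distance 2: n3.
Distance 3: n1.
Distance 4: n6 — contains n6.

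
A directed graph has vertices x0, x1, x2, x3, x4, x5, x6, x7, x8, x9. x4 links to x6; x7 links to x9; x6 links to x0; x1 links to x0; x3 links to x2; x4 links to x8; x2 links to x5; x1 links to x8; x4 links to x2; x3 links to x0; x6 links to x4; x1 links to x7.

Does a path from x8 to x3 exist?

x8 has no outgoing edges, so nothing is reachable from it.

No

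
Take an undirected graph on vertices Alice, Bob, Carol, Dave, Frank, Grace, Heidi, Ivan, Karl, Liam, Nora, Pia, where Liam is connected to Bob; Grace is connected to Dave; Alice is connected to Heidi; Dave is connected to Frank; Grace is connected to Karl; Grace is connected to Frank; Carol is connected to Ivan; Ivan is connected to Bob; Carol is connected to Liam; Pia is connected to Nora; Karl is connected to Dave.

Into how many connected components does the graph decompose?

4

From Alice: component {Alice, Heidi}.
From Bob: component {Bob, Carol, Ivan, Liam}.
From Dave: component {Dave, Frank, Grace, Karl}.
From Nora: component {Nora, Pia}.
That's 4 components.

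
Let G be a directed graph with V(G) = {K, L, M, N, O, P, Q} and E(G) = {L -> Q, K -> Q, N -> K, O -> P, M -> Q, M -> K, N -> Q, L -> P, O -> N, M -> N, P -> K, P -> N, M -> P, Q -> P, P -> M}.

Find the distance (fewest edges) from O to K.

2

Distance 0: O.
Distance 1: N, P.
Distance 2: K, M, Q — contains K.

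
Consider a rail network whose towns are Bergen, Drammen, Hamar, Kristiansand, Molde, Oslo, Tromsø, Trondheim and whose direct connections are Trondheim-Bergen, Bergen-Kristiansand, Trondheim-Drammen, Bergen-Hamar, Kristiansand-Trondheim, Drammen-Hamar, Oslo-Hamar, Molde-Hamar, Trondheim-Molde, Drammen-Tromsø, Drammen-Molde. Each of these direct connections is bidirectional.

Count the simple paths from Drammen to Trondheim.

7

Drammen–Hamar–Bergen–Kristiansand–Trondheim
Drammen–Hamar–Bergen–Trondheim
Drammen–Hamar–Molde–Trondheim
Drammen–Molde–Hamar–Bergen–Kristiansand–Trondheim
Drammen–Molde–Hamar–Bergen–Trondheim
Drammen–Molde–Trondheim
Drammen–Trondheim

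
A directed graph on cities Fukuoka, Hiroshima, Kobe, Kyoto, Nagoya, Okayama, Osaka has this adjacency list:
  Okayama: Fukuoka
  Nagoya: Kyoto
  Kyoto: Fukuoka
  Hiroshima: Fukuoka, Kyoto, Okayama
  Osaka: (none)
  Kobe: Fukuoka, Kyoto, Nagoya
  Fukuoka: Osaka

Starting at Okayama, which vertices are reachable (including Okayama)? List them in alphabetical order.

Fukuoka, Okayama, Osaka

Start at Okayama.
Its neighbours: Fukuoka.
Then their neighbours: Osaka.
Nothing further is reachable.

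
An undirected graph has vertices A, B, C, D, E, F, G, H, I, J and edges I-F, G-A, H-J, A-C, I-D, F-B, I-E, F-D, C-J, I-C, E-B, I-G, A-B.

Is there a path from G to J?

Explore from G.
Distance 1: reach A, I.
Distance 2: reach B, C, D, E, F.
Distance 3: reach J.
Found J.

Yes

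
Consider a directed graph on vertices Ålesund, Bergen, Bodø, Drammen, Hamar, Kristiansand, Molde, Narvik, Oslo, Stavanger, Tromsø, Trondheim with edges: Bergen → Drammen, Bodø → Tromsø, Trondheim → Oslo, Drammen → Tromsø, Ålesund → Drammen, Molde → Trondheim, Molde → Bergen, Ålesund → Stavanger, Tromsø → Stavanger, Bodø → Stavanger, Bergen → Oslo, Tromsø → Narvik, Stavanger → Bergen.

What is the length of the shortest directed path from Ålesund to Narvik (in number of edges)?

Distance 0: Ålesund.
Distance 1: Drammen, Stavanger.
Distance 2: Bergen, Tromsø.
Distance 3: Narvik, Oslo — contains Narvik.

3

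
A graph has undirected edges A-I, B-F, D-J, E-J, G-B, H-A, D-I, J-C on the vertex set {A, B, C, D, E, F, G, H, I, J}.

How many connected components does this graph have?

2

From A: component {A, C, D, E, H, I, J}.
From B: component {B, F, G}.
That's 2 components.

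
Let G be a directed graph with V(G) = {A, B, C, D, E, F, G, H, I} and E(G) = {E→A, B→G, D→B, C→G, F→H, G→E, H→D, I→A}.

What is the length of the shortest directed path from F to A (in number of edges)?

Distance 0: F.
Distance 1: H.
Distance 2: D.
Distance 3: B.
Distance 4: G.
Distance 5: E.
Distance 6: A — contains A.

6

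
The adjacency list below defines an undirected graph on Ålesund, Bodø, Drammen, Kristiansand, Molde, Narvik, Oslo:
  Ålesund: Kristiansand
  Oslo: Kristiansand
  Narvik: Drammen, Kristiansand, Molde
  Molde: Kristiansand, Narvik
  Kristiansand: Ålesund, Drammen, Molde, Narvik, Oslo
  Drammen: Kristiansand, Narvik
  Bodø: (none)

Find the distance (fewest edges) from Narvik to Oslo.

Distance 0: Narvik.
Distance 1: Drammen, Kristiansand, Molde.
Distance 2: Ålesund, Oslo — contains Oslo.

2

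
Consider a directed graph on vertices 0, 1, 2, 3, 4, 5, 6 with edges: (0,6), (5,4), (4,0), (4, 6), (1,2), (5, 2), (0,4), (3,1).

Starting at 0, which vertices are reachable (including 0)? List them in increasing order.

0, 4, 6

Start at 0.
Its neighbours: 4, 6.
Nothing further is reachable.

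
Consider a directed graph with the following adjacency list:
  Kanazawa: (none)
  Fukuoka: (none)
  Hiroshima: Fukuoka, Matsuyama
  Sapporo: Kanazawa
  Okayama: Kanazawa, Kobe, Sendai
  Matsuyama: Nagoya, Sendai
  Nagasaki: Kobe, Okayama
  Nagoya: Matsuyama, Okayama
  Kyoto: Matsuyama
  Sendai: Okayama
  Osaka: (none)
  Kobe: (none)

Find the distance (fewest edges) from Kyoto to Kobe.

Distance 0: Kyoto.
Distance 1: Matsuyama.
Distance 2: Nagoya, Sendai.
Distance 3: Okayama.
Distance 4: Kanazawa, Kobe — contains Kobe.

4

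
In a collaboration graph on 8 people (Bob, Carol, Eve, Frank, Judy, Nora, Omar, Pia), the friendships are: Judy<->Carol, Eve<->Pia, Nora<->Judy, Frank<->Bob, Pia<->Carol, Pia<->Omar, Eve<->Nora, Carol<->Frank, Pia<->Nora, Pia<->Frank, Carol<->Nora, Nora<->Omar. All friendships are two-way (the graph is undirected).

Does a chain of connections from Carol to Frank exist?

Explore from Carol.
Distance 1: reach Frank, Judy, Nora, Pia.
Found Frank.

Yes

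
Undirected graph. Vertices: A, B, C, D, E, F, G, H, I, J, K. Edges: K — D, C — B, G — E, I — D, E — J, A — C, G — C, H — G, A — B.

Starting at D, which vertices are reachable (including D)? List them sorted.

Start at D.
Its neighbours: I, K.
Nothing further is reachable.

D, I, K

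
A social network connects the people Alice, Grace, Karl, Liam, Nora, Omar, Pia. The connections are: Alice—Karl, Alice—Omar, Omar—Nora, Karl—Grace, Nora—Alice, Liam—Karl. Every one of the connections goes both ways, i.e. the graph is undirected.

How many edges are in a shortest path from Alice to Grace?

2

Distance 0: Alice.
Distance 1: Karl, Nora, Omar.
Distance 2: Grace, Liam — contains Grace.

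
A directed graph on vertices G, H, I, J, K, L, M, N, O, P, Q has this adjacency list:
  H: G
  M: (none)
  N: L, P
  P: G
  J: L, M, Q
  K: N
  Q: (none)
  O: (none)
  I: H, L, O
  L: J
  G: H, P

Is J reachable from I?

Yes

Explore from I.
Distance 1: reach H, L, O.
Distance 2: reach G, J.
Found J.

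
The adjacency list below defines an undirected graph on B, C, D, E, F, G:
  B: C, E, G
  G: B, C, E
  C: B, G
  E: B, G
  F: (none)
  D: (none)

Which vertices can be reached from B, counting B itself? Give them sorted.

Start at B.
Its neighbours: C, E, G.
Nothing further is reachable.

B, C, E, G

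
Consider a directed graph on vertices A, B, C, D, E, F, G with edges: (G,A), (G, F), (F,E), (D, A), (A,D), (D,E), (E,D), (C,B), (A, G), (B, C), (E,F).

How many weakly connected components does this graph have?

From A: component {A, D, E, F, G}.
From B: component {B, C}.
That's 2 components.

2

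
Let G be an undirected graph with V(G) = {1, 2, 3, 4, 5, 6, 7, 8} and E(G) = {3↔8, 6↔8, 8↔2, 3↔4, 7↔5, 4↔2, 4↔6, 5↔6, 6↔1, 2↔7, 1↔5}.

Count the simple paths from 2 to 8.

7

2–4–3–8
2–4–6–8
2–7–5–1–6–4–3–8
2–7–5–1–6–8
2–7–5–6–4–3–8
2–7–5–6–8
2–8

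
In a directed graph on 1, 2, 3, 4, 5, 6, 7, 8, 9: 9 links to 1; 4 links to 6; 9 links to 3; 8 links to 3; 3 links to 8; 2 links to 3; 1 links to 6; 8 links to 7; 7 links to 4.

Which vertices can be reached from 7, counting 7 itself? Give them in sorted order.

Start at 7.
Its neighbours: 4.
Then their neighbours: 6.
Nothing further is reachable.

4, 6, 7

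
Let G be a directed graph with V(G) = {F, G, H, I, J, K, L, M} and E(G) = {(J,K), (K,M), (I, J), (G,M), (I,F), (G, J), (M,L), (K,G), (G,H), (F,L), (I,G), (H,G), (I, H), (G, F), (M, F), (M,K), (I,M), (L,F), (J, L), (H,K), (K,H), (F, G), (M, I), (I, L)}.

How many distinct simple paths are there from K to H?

K→G→H
K→G→M→I→H
K→H
K→M→F→G→H
K→M→I→F→G→H
K→M→I→G→H
K→M→I→H
K→M→I→J→L→F→G→H
K→M→I→L→F→G→H
K→M→L→F→G→H

10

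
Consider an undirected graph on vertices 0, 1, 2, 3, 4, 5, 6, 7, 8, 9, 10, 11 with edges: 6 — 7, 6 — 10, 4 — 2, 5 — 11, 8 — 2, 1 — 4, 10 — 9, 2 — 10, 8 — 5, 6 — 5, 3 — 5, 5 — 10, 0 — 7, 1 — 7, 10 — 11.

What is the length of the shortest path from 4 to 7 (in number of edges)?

2

Distance 0: 4.
Distance 1: 1, 2.
Distance 2: 7, 8, 10 — contains 7.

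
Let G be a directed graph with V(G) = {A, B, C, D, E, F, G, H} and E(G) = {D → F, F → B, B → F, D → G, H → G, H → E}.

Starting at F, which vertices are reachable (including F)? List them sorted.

Start at F.
Its neighbours: B.
Nothing further is reachable.

B, F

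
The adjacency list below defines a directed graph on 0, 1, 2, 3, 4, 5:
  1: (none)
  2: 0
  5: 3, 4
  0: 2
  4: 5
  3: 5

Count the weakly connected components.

From 0: component {0, 2}.
From 1: component {1}.
From 3: component {3, 4, 5}.
That's 3 components.

3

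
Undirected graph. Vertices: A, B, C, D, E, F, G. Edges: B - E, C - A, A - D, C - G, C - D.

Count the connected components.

3

From A: component {A, C, D, G}.
From B: component {B, E}.
From F: component {F}.
That's 3 components.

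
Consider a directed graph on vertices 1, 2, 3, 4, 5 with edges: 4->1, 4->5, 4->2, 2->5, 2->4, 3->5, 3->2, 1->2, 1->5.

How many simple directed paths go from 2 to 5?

3

2→4→1→5
2→4→5
2→5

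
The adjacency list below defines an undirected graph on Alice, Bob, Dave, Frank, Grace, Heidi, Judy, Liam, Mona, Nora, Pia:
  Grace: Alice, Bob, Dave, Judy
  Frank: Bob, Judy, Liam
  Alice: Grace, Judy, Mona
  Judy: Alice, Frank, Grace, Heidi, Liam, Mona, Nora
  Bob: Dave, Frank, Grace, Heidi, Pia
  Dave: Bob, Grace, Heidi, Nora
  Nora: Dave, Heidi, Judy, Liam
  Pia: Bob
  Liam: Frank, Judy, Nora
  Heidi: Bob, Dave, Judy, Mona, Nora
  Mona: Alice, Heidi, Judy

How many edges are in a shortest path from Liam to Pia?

3

Distance 0: Liam.
Distance 1: Frank, Judy, Nora.
Distance 2: Alice, Bob, Dave, Grace, Heidi, Mona.
Distance 3: Pia — contains Pia.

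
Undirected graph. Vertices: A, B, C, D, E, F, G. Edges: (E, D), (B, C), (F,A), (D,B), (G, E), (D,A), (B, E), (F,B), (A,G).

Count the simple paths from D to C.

5

D–A–F–B–C
D–A–G–E–B–C
D–B–C
D–E–B–C
D–E–G–A–F–B–C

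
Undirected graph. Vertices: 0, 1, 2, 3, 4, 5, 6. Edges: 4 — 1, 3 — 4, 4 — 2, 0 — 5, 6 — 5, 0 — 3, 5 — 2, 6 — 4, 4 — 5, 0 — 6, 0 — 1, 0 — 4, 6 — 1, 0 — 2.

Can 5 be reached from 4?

Yes

Explore from 4.
Distance 1: reach 0, 1, 2, 3, 5, 6.
Found 5.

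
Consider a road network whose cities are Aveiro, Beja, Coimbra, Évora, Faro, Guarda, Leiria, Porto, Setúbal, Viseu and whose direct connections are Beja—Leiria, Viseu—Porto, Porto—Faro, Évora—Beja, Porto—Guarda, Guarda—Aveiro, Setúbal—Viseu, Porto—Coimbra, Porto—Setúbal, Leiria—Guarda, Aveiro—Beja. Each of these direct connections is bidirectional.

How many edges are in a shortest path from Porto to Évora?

Distance 0: Porto.
Distance 1: Coimbra, Faro, Guarda, Setúbal, Viseu.
Distance 2: Aveiro, Leiria.
Distance 3: Beja.
Distance 4: Évora — contains Évora.

4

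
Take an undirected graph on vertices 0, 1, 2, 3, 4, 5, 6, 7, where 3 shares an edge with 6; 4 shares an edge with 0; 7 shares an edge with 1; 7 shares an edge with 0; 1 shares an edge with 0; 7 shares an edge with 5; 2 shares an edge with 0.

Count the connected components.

2

From 0: component {0, 1, 2, 4, 5, 7}.
From 3: component {3, 6}.
That's 2 components.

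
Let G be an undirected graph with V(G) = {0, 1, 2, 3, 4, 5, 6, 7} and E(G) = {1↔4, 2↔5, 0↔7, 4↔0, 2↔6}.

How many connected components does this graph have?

From 0: component {0, 1, 4, 7}.
From 2: component {2, 5, 6}.
From 3: component {3}.
That's 3 components.

3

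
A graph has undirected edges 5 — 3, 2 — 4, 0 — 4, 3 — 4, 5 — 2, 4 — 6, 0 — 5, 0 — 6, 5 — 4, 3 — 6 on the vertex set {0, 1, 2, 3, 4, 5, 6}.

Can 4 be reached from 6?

Explore from 6.
Distance 1: reach 0, 3, 4.
Found 4.

Yes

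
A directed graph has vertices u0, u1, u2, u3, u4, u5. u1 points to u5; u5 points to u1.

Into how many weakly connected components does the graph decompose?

5

From u0: component {u0}.
From u1: component {u1, u5}.
From u2: component {u2}.
From u3: component {u3}.
From u4: component {u4}.
That's 5 components.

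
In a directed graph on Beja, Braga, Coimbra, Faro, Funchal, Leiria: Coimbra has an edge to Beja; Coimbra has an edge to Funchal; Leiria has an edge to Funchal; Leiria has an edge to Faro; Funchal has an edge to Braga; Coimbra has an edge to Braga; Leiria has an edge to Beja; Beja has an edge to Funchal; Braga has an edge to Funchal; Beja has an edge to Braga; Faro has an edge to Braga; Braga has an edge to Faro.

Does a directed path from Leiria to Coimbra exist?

No

Explore from Leiria.
Distance 1: reach Beja, Faro, Funchal.
Distance 2: reach Braga.
The search from Leiria is exhausted; no directed path reaches Coimbra.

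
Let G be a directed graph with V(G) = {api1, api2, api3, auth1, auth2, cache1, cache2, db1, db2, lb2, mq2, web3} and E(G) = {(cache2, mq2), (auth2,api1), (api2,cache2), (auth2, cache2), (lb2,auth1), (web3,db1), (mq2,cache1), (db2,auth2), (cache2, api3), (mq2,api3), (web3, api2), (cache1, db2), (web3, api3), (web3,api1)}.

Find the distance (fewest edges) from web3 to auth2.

6

Distance 0: web3.
Distance 1: api1, api2, api3, db1.
Distance 2: cache2.
Distance 3: mq2.
Distance 4: cache1.
Distance 5: db2.
Distance 6: auth2 — contains auth2.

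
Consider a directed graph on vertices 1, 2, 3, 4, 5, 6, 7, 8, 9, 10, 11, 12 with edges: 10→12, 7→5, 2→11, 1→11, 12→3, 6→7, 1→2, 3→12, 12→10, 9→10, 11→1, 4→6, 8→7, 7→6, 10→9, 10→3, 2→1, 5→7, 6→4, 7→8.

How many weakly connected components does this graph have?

3

From 1: component {1, 2, 11}.
From 3: component {3, 9, 10, 12}.
From 4: component {4, 5, 6, 7, 8}.
That's 3 components.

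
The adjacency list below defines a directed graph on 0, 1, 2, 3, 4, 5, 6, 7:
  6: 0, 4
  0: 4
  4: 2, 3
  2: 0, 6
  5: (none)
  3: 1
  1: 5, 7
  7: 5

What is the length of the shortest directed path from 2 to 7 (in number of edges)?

Distance 0: 2.
Distance 1: 0, 6.
Distance 2: 4.
Distance 3: 3.
Distance 4: 1.
Distance 5: 5, 7 — contains 7.

5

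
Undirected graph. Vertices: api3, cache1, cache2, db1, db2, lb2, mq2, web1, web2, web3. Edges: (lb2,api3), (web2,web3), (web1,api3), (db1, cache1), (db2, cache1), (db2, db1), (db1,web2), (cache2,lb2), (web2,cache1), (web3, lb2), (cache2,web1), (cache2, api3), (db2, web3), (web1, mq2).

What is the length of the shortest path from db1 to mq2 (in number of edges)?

6

Distance 0: db1.
Distance 1: cache1, db2, web2.
Distance 2: web3.
Distance 3: lb2.
Distance 4: api3, cache2.
Distance 5: web1.
Distance 6: mq2 — contains mq2.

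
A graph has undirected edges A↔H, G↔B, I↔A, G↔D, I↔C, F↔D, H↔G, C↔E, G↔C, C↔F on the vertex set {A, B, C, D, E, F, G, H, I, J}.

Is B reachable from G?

Explore from G.
Distance 1: reach B, C, D, H.
Found B.

Yes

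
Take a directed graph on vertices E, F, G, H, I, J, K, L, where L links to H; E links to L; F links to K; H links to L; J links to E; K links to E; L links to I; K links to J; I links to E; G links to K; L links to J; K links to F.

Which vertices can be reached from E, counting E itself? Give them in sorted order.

E, H, I, J, L

Start at E.
Its neighbours: L.
Then their neighbours: H, I, J.
Nothing further is reachable.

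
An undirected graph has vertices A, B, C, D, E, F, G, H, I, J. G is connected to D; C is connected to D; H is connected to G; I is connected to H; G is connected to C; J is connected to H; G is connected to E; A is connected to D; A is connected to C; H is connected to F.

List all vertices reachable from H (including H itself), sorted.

A, C, D, E, F, G, H, I, J

Start at H.
Its neighbours: F, G, I, J.
Then their neighbours: C, D, E.
Then next layer: A.
Nothing further is reachable.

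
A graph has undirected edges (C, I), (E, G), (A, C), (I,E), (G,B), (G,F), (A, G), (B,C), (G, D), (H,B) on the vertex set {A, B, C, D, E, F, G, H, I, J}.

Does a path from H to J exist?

Explore from H.
Distance 1: reach B.
Distance 2: reach C, G.
Distance 3: reach A, D, E, F, I.
The search is exhausted without reaching J; it lies in a different component.

No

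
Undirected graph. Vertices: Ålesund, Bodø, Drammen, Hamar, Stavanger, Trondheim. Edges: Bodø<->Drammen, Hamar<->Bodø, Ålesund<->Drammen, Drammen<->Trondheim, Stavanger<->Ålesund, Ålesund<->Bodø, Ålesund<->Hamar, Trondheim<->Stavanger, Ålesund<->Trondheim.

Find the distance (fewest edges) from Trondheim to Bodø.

Distance 0: Trondheim.
Distance 1: Ålesund, Drammen, Stavanger.
Distance 2: Bodø, Hamar — contains Bodø.

2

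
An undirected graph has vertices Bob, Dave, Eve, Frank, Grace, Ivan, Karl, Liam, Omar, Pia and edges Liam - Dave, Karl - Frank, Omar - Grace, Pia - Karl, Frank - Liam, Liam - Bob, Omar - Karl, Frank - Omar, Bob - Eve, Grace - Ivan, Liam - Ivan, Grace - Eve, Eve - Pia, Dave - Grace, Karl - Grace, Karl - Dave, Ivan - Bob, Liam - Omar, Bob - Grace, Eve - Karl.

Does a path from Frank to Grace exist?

Yes

Explore from Frank.
Distance 1: reach Karl, Liam, Omar.
Distance 2: reach Bob, Dave, Eve, Grace, Ivan, Pia.
Found Grace.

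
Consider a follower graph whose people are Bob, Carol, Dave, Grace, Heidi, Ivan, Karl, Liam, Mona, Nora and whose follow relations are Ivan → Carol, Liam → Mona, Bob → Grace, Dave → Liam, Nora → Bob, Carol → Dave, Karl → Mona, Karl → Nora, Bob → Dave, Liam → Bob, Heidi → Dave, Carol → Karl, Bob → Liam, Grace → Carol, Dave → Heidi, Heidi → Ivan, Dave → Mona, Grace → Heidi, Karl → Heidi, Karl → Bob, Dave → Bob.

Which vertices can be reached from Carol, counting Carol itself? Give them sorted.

Start at Carol.
Its neighbours: Dave, Karl.
Then their neighbours: Bob, Heidi, Liam, Mona, Nora.
Then next layer: Grace, Ivan.
Every vertex is now reached.

Bob, Carol, Dave, Grace, Heidi, Ivan, Karl, Liam, Mona, Nora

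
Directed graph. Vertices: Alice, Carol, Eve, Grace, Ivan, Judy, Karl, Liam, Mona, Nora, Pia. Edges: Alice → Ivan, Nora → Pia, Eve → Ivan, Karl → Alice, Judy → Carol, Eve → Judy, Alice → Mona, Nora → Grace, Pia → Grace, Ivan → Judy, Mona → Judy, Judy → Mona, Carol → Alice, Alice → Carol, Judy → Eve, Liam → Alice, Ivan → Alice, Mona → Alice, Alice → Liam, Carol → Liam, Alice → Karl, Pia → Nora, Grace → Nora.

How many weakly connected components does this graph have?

From Alice: component {Alice, Carol, Eve, Ivan, Judy, Karl, Liam, Mona}.
From Grace: component {Grace, Nora, Pia}.
That's 2 components.

2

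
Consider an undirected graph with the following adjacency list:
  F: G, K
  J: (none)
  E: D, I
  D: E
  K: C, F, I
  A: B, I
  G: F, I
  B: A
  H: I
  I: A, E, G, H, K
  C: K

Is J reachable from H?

Explore from H.
Distance 1: reach I.
Distance 2: reach A, E, G, K.
Distance 3: reach B, C, D, F.
The search is exhausted without reaching J; it lies in a different component.

No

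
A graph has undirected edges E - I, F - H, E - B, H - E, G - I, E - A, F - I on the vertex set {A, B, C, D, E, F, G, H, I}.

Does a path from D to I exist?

D has no edges, so nothing is reachable from it.

No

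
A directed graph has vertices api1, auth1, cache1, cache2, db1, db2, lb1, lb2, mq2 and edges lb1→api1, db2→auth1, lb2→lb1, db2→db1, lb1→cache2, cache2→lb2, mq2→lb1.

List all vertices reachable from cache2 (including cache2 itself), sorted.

Start at cache2.
Its neighbours: lb2.
Then their neighbours: lb1.
Then next layer: api1.
Nothing further is reachable.

api1, cache2, lb1, lb2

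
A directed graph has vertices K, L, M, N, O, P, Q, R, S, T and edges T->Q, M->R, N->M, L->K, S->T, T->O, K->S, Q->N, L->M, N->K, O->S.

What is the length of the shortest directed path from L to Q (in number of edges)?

Distance 0: L.
Distance 1: K, M.
Distance 2: R, S.
Distance 3: T.
Distance 4: O, Q — contains Q.

4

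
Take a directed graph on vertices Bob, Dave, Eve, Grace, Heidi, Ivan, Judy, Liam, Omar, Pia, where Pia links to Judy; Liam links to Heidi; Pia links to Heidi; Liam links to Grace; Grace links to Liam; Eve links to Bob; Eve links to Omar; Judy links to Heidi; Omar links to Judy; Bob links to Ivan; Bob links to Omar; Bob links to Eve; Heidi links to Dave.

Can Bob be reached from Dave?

No

Dave has no outgoing edges, so nothing is reachable from it.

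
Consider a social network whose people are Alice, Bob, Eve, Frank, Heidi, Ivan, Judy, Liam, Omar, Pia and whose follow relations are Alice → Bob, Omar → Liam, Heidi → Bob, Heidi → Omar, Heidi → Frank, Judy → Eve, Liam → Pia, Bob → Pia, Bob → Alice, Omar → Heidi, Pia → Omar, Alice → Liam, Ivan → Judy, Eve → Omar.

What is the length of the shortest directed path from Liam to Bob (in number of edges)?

Distance 0: Liam.
Distance 1: Pia.
Distance 2: Omar.
Distance 3: Heidi.
Distance 4: Bob, Frank — contains Bob.

4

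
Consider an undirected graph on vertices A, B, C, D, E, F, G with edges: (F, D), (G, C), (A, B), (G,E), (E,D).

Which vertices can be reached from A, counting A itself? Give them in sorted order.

A, B

Start at A.
Its neighbours: B.
Nothing further is reachable.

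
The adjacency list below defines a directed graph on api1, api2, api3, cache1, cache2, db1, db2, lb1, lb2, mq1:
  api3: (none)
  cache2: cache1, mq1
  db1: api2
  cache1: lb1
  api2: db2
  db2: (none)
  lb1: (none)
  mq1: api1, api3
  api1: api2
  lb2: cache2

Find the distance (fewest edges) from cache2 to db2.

4

Distance 0: cache2.
Distance 1: cache1, mq1.
Distance 2: api1, api3, lb1.
Distance 3: api2.
Distance 4: db2 — contains db2.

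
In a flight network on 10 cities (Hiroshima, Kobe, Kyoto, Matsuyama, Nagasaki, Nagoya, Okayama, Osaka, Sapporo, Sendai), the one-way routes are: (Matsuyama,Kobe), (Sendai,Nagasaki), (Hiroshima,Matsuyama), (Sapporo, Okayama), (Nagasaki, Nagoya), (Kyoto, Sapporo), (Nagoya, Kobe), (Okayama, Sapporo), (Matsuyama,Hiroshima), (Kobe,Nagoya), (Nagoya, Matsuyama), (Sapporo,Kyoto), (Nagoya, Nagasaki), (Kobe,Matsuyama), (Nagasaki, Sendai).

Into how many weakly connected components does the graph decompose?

3

From Hiroshima: component {Hiroshima, Kobe, Matsuyama, Nagasaki, Nagoya, Sendai}.
From Kyoto: component {Kyoto, Okayama, Sapporo}.
From Osaka: component {Osaka}.
That's 3 components.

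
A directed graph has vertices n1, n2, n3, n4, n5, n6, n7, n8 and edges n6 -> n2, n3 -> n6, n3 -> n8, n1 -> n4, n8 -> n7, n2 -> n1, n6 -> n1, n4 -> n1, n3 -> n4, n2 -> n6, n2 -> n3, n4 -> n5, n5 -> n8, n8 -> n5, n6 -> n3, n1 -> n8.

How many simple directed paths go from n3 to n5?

7

n3→n4→n1→n8→n5
n3→n4→n5
n3→n6→n1→n4→n5
n3→n6→n1→n8→n5
n3→n6→n2→n1→n4→n5
n3→n6→n2→n1→n8→n5
n3→n8→n5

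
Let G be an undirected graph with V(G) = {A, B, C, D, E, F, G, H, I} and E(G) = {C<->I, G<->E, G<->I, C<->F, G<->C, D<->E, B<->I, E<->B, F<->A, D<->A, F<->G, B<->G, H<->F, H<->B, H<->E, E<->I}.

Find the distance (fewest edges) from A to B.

Distance 0: A.
Distance 1: D, F.
Distance 2: C, E, G, H.
Distance 3: B, I — contains B.

3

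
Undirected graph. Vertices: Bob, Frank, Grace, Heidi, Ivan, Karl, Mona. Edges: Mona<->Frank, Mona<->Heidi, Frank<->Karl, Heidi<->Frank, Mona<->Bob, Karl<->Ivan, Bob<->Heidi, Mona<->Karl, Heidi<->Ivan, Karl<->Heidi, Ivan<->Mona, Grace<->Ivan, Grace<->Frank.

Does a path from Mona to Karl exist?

Yes

Explore from Mona.
Distance 1: reach Bob, Frank, Heidi, Ivan, Karl.
Found Karl.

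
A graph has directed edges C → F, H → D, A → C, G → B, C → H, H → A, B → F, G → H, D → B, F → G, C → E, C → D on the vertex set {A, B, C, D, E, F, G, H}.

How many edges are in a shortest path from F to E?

Distance 0: F.
Distance 1: G.
Distance 2: B, H.
Distance 3: A, D.
Distance 4: C.
Distance 5: E — contains E.

5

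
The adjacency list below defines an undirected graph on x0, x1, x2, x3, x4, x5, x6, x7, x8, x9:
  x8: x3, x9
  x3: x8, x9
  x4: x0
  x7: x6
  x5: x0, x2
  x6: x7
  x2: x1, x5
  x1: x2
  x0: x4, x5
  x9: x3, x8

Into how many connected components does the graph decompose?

From x0: component {x0, x1, x2, x4, x5}.
From x3: component {x3, x8, x9}.
From x6: component {x6, x7}.
That's 3 components.

3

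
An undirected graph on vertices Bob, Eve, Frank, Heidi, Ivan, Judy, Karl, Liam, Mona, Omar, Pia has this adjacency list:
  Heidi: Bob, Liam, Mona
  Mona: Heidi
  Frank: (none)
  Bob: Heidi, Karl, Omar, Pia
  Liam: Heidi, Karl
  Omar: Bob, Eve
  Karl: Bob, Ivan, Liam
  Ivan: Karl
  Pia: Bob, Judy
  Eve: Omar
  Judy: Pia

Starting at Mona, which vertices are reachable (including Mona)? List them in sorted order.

Start at Mona.
Its neighbours: Heidi.
Then their neighbours: Bob, Liam.
Then next layer: Karl, Omar, Pia.
Then next layer: Eve, Ivan, Judy.
Nothing further is reachable.

Bob, Eve, Heidi, Ivan, Judy, Karl, Liam, Mona, Omar, Pia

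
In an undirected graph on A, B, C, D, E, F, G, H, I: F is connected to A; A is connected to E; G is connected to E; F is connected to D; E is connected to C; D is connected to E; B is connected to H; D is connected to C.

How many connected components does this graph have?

3

From A: component {A, C, D, E, F, G}.
From B: component {B, H}.
From I: component {I}.
That's 3 components.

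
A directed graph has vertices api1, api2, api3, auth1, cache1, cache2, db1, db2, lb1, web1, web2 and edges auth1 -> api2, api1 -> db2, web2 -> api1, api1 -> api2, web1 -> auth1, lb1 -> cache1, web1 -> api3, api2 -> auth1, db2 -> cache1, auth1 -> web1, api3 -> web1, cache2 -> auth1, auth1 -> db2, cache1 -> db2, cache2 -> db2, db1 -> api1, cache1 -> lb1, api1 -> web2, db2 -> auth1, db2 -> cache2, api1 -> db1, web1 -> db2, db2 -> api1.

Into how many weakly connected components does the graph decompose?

1

From api1: component {api1, api2, api3, auth1, cache1, cache2, db1, db2, lb1, web1, web2}.
That's 1 component.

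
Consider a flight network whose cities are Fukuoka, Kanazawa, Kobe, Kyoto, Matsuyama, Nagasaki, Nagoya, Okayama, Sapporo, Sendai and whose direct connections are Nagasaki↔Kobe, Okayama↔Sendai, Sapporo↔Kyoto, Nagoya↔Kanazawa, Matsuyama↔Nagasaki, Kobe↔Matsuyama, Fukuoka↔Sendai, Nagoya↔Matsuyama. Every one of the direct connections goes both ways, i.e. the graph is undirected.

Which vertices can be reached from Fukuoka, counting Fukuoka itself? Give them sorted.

Fukuoka, Okayama, Sendai

Start at Fukuoka.
Its neighbours: Sendai.
Then their neighbours: Okayama.
Nothing further is reachable.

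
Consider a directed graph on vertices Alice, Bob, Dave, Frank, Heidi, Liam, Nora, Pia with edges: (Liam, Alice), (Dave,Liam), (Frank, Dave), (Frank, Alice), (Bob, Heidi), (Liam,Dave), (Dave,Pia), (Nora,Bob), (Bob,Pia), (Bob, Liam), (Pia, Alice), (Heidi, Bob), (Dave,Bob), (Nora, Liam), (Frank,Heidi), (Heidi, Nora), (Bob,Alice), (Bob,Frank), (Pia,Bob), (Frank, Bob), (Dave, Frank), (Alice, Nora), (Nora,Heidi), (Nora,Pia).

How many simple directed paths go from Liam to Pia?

Liam→Alice→Nora→Bob→Frank→Dave→Pia
Liam→Alice→Nora→Bob→Pia
Liam→Alice→Nora→Heidi→Bob→Frank→Dave→Pia
Liam→Alice→Nora→Heidi→Bob→Pia
Liam→Alice→Nora→Pia
Liam→Dave→Bob→Alice→Nora→Pia
Liam→Dave→Bob→Frank→Alice→Nora→Pia
Liam→Dave→Bob→Frank→Heidi→Nora→Pia
... and 13 more.

21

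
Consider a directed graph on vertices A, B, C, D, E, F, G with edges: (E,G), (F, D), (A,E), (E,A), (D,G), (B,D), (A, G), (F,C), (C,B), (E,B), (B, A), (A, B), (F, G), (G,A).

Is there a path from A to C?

Explore from A.
Distance 1: reach B, E, G.
Distance 2: reach D.
The search from A is exhausted; no directed path reaches C.

No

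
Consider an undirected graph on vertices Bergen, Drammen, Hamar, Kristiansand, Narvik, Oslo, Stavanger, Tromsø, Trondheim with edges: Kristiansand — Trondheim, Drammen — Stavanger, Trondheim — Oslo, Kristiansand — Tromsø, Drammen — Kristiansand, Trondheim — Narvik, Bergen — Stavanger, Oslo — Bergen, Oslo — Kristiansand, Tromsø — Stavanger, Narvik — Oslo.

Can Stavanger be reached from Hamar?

Hamar has no edges, so nothing is reachable from it.

No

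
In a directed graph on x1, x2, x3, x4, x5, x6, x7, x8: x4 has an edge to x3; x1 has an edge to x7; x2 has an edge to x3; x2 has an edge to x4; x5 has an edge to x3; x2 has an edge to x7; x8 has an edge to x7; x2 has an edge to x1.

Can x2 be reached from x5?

No

Explore from x5.
Distance 1: reach x3.
The search from x5 is exhausted; no directed path reaches x2.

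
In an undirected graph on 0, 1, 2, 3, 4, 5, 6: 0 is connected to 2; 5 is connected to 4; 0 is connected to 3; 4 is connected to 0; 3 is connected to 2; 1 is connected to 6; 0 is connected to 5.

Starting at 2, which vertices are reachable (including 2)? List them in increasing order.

Start at 2.
Its neighbours: 0, 3.
Then their neighbours: 4, 5.
Nothing further is reachable.

0, 2, 3, 4, 5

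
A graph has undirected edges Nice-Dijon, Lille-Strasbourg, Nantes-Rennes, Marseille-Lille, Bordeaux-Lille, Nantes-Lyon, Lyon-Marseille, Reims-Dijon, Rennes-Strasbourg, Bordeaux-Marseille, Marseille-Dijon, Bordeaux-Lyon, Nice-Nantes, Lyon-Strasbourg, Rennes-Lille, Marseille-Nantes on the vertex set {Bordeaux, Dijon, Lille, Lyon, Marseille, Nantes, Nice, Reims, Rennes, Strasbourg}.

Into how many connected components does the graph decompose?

From Bordeaux: component {Bordeaux, Dijon, Lille, Lyon, Marseille, Nantes, Nice, Reims, Rennes, Strasbourg}.
That's 1 component.

1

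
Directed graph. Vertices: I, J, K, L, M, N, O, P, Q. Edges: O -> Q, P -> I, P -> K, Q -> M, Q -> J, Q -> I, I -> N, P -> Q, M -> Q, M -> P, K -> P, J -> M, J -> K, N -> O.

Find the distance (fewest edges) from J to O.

Distance 0: J.
Distance 1: K, M.
Distance 2: P, Q.
Distance 3: I.
Distance 4: N.
Distance 5: O — contains O.

5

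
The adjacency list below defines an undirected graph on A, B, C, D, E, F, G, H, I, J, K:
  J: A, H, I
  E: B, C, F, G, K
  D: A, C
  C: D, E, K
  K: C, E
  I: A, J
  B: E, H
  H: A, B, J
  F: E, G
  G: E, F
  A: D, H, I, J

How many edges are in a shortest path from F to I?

5

Distance 0: F.
Distance 1: E, G.
Distance 2: B, C, K.
Distance 3: D, H.
Distance 4: A, J.
Distance 5: I — contains I.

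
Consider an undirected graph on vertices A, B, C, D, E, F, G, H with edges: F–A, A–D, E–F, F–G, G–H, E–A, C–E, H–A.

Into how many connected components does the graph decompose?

From A: component {A, C, D, E, F, G, H}.
From B: component {B}.
That's 2 components.

2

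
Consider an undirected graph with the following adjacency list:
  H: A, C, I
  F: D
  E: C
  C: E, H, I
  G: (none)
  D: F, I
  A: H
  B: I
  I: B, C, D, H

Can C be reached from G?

No

G has no edges, so nothing is reachable from it.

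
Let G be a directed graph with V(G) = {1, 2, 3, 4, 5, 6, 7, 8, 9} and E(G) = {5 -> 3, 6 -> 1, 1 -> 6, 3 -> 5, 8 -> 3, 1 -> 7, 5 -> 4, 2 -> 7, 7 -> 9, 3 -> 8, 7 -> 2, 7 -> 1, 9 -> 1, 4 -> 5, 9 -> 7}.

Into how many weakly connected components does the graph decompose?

From 1: component {1, 2, 6, 7, 9}.
From 3: component {3, 4, 5, 8}.
That's 2 components.

2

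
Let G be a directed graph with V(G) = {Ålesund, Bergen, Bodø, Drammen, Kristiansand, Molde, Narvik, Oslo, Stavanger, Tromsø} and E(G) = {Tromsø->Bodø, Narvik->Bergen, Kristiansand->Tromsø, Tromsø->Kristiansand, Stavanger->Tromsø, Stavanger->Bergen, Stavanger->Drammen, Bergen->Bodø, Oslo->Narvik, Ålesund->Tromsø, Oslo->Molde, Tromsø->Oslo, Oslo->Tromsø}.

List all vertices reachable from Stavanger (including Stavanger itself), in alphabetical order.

Start at Stavanger.
Its neighbours: Bergen, Drammen, Tromsø.
Then their neighbours: Bodø, Kristiansand, Oslo.
Then next layer: Molde, Narvik.
Nothing further is reachable.

Bergen, Bodø, Drammen, Kristiansand, Molde, Narvik, Oslo, Stavanger, Tromsø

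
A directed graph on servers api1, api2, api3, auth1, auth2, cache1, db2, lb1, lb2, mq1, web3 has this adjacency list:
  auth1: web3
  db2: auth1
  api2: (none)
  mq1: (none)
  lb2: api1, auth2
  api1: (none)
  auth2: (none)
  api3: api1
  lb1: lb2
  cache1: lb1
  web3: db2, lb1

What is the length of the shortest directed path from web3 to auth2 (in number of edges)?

3

Distance 0: web3.
Distance 1: db2, lb1.
Distance 2: auth1, lb2.
Distance 3: api1, auth2 — contains auth2.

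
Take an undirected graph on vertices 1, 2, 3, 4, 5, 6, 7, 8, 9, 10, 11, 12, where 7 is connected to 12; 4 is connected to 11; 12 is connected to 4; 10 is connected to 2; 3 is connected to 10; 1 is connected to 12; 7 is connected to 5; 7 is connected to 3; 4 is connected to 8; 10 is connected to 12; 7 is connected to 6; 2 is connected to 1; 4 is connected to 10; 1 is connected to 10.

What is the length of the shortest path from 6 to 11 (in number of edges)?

Distance 0: 6.
Distance 1: 7.
Distance 2: 3, 5, 12.
Distance 3: 1, 4, 10.
Distance 4: 2, 8, 11 — contains 11.

4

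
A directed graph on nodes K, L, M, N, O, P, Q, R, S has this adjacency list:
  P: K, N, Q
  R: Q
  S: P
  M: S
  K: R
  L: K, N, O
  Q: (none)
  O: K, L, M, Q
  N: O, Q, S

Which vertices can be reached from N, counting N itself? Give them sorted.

Start at N.
Its neighbours: O, Q, S.
Then their neighbours: K, L, M, P.
Then next layer: R.
Every vertex is now reached.

K, L, M, N, O, P, Q, R, S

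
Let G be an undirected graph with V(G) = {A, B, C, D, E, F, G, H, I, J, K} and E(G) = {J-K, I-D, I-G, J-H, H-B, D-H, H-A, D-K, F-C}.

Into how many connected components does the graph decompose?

From A: component {A, B, D, G, H, I, J, K}.
From C: component {C, F}.
From E: component {E}.
That's 3 components.

3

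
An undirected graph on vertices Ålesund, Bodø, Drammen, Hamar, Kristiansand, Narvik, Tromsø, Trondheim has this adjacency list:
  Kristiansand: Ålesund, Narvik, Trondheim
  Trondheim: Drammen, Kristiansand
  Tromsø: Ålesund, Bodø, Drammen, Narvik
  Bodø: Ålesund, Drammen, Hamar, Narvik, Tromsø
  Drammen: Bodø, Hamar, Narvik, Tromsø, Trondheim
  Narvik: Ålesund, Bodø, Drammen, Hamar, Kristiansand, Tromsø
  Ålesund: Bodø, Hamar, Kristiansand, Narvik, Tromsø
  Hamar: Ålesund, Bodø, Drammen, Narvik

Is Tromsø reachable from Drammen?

Yes

Explore from Drammen.
Distance 1: reach Bodø, Hamar, Narvik, Tromsø, Trondheim.
Found Tromsø.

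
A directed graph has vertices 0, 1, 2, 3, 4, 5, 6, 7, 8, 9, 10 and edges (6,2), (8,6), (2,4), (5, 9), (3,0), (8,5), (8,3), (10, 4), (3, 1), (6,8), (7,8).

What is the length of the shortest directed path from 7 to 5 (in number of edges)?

Distance 0: 7.
Distance 1: 8.
Distance 2: 3, 5, 6 — contains 5.

2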